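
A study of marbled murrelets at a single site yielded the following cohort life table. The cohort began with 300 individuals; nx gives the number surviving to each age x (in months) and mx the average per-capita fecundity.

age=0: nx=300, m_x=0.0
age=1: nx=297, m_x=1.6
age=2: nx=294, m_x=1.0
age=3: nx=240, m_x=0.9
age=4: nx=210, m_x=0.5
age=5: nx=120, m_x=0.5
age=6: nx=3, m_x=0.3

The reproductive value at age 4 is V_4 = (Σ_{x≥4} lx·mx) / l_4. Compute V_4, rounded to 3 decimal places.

0.790

lx = nx/n0 = nx/300: 1, 0.99, 0.98, 0.8, 0.7, 0.4, 0.01
lx·mx for x ≥ 4: 0.35, 0.2, 0.003 → sum = 0.553
V_4 = 0.553 / l_4 = 0.553 / 0.7 = 0.79 → 0.790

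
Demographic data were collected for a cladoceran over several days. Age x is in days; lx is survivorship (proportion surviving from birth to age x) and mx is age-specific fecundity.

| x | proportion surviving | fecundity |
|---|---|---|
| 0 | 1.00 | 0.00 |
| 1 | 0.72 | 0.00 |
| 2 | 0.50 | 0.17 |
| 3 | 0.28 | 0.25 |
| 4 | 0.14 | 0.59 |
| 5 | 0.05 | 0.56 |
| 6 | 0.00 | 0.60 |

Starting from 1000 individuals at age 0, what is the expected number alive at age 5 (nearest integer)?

50

Expected survivors = N0 · l_5 = 1000 × 0.05 = 50 → 50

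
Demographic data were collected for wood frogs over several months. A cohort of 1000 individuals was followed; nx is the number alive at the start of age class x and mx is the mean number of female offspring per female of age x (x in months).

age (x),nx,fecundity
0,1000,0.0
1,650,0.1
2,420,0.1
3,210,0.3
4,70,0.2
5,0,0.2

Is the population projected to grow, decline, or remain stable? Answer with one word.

lx = nx/n0 = nx/1000: 1, 0.65, 0.42, 0.21, 0.07, 0
R0 = Σ lx·mx = 0 + 0.065 + 0.042 + 0.063 + 0.014 + 0 = 0.184
R0 < 1, so the population is declining.

declining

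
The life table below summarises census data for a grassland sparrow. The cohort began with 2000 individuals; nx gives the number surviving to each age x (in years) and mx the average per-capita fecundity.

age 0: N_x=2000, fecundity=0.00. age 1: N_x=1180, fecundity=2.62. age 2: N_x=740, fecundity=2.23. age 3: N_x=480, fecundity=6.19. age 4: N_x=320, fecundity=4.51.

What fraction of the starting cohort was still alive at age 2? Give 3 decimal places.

0.370

l_2 = n_2/n_0 = 740/2000 = 0.37 → 0.370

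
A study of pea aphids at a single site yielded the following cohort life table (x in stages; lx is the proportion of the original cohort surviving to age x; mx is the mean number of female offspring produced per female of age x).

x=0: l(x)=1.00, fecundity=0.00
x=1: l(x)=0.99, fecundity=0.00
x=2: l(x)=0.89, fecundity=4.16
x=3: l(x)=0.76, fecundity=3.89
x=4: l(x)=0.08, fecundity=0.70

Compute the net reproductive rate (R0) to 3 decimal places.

lx·mx by age: 0, 0, 3.7024, 2.9564, 0.056
R0 = Σ lx·mx = 6.7148 → 6.715

6.715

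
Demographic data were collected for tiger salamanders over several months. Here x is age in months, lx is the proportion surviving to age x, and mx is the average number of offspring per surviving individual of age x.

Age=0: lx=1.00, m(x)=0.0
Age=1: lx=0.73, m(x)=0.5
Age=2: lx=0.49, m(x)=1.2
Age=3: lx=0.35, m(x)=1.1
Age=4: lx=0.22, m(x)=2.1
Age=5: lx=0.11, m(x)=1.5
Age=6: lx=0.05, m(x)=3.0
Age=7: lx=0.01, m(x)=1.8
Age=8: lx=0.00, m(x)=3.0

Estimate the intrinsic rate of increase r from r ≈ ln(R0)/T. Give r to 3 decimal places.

0.253

R0 = Σ lx·mx = 0 + 0.365 + 0.588 + 0.385 + 0.462 + 0.165 + 0.15 + 0.018 + 0 = 2.133
Σ x·lx·mx = 6.395; T = 6.395/2.133 = 2.99812…
r ≈ ln(R0)/T = ln(2.133)/2.99812… = 0.25267… → 0.253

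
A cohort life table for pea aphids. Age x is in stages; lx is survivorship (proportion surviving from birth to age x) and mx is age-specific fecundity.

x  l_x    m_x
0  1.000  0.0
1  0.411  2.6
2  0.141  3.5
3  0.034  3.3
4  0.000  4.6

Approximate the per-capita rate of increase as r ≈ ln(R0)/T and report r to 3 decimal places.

0.361

R0 = Σ lx·mx = 0 + 1.0686 + 0.4935 + 0.1122 + 0 = 1.6743
Σ x·lx·mx = 2.3922; T = 2.3922/1.6743 = 1.42878…
r ≈ ln(R0)/T = ln(1.6743)/1.42878… = 0.36072… → 0.361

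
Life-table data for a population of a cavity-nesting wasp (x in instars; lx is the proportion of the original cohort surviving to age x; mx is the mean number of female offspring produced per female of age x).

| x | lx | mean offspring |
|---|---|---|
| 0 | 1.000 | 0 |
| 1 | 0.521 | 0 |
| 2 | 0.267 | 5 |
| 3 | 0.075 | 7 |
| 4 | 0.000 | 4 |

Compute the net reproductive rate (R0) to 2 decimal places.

lx·mx by age: 0, 0, 1.335, 0.525, 0
R0 = Σ lx·mx = 1.86 → 1.86

1.86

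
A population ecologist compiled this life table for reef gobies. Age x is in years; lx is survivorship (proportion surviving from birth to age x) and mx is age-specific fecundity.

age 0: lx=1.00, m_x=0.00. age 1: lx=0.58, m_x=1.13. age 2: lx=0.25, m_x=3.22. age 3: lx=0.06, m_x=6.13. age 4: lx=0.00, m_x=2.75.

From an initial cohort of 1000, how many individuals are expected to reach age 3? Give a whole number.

60

Expected survivors = N0 · l_3 = 1000 × 0.06 = 60 → 60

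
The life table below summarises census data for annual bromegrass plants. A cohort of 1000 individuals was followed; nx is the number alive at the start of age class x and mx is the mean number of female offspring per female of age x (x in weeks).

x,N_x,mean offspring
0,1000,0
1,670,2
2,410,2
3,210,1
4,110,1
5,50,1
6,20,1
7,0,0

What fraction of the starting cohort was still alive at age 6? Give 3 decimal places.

0.020

l_6 = n_6/n_0 = 20/1000 = 0.02 → 0.020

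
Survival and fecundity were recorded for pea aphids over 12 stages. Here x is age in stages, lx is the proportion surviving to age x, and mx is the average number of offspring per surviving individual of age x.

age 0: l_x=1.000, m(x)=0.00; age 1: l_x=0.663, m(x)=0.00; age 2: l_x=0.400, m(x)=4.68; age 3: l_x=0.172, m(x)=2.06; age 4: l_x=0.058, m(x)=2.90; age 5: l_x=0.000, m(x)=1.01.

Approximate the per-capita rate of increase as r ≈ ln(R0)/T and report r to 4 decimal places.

R0 = Σ lx·mx = 0 + 0 + 1.872 + 0.35432 + 0.1682 + 0 = 2.39452
Σ x·lx·mx = 5.47976; T = 5.47976/2.39452 = 2.28846…
r ≈ ln(R0)/T = ln(2.39452)/2.28846… = 0.381559… → 0.3816

0.3816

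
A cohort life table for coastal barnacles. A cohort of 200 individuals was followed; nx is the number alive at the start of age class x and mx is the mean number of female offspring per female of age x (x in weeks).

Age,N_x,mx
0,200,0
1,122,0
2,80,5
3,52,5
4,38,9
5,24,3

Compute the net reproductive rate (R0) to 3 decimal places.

5.370

lx = nx/n0 = nx/200: 1, 0.61, 0.4, 0.26, 0.19, 0.12
lx·mx by age: 0, 0, 2, 1.3, 1.71, 0.36
R0 = Σ lx·mx = 5.37 → 5.370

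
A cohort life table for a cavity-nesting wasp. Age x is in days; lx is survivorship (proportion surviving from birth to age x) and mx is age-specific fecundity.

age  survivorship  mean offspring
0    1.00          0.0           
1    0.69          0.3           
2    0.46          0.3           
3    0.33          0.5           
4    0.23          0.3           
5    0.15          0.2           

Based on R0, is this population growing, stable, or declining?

declining

R0 = Σ lx·mx = 0 + 0.207 + 0.138 + 0.165 + 0.069 + 0.03 = 0.609
R0 < 1, so the population is declining.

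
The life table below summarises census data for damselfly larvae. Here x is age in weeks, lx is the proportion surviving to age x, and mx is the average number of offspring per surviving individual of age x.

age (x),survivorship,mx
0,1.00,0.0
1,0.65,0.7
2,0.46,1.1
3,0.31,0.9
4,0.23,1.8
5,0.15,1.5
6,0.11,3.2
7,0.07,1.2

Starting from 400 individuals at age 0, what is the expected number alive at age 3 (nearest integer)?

124

Expected survivors = N0 · l_3 = 400 × 0.31 = 124 → 124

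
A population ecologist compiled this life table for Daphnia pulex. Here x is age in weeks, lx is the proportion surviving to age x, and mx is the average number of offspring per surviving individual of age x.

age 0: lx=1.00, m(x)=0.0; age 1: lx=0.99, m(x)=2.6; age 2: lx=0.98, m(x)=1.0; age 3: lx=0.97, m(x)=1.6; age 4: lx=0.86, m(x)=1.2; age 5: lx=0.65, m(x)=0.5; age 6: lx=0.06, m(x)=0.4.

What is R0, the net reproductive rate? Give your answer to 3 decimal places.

6.487

lx·mx by age: 0, 2.574, 0.98, 1.552, 1.032, 0.325, 0.024
R0 = Σ lx·mx = 6.487 → 6.487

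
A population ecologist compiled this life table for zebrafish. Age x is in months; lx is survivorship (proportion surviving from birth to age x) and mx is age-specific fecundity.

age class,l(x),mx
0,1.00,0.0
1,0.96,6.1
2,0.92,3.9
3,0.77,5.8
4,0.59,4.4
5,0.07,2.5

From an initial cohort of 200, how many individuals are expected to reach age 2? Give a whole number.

Expected survivors = N0 · l_2 = 200 × 0.92 = 184 → 184

184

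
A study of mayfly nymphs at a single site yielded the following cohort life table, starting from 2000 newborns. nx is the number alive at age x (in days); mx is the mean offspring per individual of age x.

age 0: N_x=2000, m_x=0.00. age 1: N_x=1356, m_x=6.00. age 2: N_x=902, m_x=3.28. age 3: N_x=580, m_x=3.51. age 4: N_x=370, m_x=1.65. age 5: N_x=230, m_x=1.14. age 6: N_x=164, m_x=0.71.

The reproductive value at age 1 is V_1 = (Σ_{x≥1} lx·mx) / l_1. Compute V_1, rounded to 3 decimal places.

lx = nx/n0 = nx/2000: 1, 0.678, 0.451, 0.29, 0.185, 0.115, 0.082
lx·mx for x ≥ 1: 4.068, 1.47928, 1.0179, 0.30525, 0.1311, 0.05822 → sum = 7.05975
V_1 = 7.05975 / l_1 = 7.05975 / 0.678 = 10.412611… → 10.413

10.413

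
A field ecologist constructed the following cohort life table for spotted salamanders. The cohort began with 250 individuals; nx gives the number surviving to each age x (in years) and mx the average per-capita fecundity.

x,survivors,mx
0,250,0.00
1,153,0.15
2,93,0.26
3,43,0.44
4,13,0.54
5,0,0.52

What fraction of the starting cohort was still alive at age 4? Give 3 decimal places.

l_4 = n_4/n_0 = 13/250 = 0.052 → 0.052

0.052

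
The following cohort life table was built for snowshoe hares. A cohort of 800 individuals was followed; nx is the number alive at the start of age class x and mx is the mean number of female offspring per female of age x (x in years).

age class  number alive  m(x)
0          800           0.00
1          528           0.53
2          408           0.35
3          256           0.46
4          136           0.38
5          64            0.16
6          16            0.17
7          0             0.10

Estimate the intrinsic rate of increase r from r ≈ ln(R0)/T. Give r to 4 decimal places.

-0.1417

lx = nx/n0 = nx/800: 1, 0.66, 0.51, 0.32, 0.17, 0.08, 0.02, 0
R0 = Σ lx·mx = 0 + 0.3498 + 0.1785 + 0.1472 + 0.0646 + 0.0128 + 0.0034 + 0 = 0.7563
Σ x·lx·mx = 1.4912; T = 1.4912/0.7563 = 1.9717…
r ≈ ln(R0)/T = ln(0.7563)/1.9717… = -0.141663… → -0.1417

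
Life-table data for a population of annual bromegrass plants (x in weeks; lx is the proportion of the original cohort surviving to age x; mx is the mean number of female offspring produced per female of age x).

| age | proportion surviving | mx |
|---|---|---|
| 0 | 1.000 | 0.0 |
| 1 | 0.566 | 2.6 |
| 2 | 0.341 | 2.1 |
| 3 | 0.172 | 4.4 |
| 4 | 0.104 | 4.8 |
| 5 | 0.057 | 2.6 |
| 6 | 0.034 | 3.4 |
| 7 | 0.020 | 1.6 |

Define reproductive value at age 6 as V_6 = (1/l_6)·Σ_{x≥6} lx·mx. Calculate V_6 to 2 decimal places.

4.34

lx·mx for x ≥ 6: 0.1156, 0.032 → sum = 0.1476
V_6 = 0.1476 / l_6 = 0.1476 / 0.034 = 4.341176… → 4.34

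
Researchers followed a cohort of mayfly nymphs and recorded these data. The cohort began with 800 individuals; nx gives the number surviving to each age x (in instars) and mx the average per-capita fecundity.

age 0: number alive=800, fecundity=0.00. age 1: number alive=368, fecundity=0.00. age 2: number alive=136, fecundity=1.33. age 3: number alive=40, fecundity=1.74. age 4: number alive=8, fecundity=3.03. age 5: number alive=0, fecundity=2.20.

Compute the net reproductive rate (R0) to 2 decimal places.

0.34

lx = nx/n0 = nx/800: 1, 0.46, 0.17, 0.05, 0.01, 0
lx·mx by age: 0, 0, 0.2261, 0.087, 0.0303, 0
R0 = Σ lx·mx = 0.3434 → 0.34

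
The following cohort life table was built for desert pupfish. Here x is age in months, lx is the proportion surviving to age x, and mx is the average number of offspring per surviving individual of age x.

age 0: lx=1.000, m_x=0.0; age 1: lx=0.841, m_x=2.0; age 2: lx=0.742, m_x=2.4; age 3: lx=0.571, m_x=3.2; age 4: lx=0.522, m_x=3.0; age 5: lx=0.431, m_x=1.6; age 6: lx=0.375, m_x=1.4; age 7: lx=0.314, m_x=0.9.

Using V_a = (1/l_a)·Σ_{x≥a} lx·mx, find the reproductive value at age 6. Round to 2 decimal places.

2.15

lx·mx for x ≥ 6: 0.525, 0.2826 → sum = 0.8076
V_6 = 0.8076 / l_6 = 0.8076 / 0.375 = 2.1536 → 2.15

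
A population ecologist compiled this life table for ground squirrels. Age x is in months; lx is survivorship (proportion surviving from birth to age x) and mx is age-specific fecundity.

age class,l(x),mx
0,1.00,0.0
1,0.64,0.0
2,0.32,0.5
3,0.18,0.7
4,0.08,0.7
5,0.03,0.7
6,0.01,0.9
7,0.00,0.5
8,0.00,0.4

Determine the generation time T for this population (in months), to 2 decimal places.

lx·mx: 0, 0, 0.16, 0.126, 0.056, 0.021, 0.009, 0, 0 → R0 = 0.372
x·lx·mx: 0, 0, 0.32, 0.378, 0.224, 0.105, 0.054, 0, 0 → Σ = 1.081
T = 1.081 / 0.372 = 2.905914… → 2.91

2.91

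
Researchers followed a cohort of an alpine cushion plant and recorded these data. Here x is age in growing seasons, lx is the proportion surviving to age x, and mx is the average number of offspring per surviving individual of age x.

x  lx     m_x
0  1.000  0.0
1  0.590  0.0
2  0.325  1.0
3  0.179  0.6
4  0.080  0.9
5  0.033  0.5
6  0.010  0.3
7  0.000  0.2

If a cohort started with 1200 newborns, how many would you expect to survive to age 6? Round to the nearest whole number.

12

Expected survivors = N0 · l_6 = 1200 × 0.010 = 12 → 12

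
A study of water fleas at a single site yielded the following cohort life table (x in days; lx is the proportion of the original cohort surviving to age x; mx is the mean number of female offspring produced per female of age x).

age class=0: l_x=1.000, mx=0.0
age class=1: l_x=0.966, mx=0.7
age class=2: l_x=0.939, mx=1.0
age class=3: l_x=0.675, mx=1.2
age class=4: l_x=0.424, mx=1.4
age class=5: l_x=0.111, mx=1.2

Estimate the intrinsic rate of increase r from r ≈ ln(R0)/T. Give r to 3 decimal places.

0.451

R0 = Σ lx·mx = 0 + 0.6762 + 0.939 + 0.81 + 0.5936 + 0.1332 = 3.152
Σ x·lx·mx = 8.0246; T = 8.0246/3.152 = 2.54588…
r ≈ ln(R0)/T = ln(3.152)/2.54588… = 0.45094… → 0.451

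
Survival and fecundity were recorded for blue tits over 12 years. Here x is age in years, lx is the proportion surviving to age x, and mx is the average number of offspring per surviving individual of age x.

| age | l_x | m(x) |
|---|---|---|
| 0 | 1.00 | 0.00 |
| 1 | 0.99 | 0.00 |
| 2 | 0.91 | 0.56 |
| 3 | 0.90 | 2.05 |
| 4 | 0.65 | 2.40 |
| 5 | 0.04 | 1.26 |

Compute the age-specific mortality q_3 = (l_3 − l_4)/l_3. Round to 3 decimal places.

0.278

q_3 = (l_3 − l_4) / l_3 = (0.9 − 0.65) / 0.9
     = 0.25 / 0.9 = 0.277778… → 0.278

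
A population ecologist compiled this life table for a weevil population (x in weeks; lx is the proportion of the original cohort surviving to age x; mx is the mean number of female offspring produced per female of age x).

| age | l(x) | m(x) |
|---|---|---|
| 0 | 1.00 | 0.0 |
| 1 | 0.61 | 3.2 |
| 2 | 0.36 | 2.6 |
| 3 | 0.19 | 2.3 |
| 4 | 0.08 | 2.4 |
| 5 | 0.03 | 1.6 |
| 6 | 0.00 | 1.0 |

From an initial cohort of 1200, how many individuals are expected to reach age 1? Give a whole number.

Expected survivors = N0 · l_1 = 1200 × 0.61 = 732 → 732

732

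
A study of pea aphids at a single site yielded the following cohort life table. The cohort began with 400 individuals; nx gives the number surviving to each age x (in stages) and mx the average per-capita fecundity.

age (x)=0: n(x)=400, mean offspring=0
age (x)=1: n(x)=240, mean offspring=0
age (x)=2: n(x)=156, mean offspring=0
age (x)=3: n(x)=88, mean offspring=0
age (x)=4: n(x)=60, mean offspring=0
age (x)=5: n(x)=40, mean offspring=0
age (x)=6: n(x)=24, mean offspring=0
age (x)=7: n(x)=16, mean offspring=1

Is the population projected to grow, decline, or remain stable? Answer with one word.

declining

lx = nx/n0 = nx/400: 1, 0.6, 0.39, 0.22, 0.15, 0.1, 0.06, 0.04
R0 = Σ lx·mx = 0 + 0 + 0 + 0 + 0 + 0 + 0 + 0.04 = 0.04
R0 < 1, so the population is declining.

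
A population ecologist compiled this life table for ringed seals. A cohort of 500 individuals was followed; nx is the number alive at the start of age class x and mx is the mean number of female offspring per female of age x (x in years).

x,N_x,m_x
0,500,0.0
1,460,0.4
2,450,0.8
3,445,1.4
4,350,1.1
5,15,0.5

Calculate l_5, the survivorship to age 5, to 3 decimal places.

0.030

l_5 = n_5/n_0 = 15/500 = 0.03 → 0.030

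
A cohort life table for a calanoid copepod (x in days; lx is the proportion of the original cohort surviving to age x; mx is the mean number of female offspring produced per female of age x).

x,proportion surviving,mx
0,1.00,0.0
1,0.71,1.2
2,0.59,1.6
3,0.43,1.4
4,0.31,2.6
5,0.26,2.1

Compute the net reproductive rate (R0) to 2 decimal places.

lx·mx by age: 0, 0.852, 0.944, 0.602, 0.806, 0.546
R0 = Σ lx·mx = 3.75 → 3.75

3.75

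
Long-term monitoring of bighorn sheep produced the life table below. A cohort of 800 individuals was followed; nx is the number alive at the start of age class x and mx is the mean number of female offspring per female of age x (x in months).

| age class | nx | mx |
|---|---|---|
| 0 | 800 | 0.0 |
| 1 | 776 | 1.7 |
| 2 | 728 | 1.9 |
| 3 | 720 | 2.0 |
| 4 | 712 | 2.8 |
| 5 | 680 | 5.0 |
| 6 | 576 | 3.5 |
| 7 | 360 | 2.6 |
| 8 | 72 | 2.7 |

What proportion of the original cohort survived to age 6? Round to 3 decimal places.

l_6 = n_6/n_0 = 576/800 = 0.72 → 0.720

0.720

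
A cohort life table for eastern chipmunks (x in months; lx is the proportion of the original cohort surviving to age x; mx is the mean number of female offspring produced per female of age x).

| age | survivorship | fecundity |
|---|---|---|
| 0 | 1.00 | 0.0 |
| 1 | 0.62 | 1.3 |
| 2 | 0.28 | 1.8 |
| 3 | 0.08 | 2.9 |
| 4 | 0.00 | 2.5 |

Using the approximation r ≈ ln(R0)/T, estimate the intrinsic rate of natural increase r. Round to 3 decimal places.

R0 = Σ lx·mx = 0 + 0.806 + 0.504 + 0.232 + 0 = 1.542
Σ x·lx·mx = 2.51; T = 2.51/1.542 = 1.62776…
r ≈ ln(R0)/T = ln(1.542)/1.62776… = 0.26606… → 0.266

0.266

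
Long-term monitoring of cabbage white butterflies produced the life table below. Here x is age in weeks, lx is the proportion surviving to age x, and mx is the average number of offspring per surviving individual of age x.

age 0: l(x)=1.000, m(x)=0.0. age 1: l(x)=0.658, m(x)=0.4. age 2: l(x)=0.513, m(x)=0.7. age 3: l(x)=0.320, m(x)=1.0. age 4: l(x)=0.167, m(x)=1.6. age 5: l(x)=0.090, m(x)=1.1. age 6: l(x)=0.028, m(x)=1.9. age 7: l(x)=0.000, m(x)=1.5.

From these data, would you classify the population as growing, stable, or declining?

growing

R0 = Σ lx·mx = 0 + 0.2632 + 0.3591 + 0.32 + 0.2672 + 0.099 + 0.0532 + 0 = 1.3617
R0 > 1, so the population is growing.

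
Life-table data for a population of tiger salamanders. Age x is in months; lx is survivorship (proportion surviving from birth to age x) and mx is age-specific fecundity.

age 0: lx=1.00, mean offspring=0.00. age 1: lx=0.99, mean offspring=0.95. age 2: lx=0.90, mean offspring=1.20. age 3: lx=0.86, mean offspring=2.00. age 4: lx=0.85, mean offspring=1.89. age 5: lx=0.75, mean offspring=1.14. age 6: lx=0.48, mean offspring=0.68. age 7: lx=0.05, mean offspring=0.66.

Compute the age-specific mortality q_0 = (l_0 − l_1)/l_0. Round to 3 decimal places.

0.010

q_0 = (l_0 − l_1) / l_0 = (1 − 0.99) / 1
     = 0.01 / 1 = 0.01 → 0.010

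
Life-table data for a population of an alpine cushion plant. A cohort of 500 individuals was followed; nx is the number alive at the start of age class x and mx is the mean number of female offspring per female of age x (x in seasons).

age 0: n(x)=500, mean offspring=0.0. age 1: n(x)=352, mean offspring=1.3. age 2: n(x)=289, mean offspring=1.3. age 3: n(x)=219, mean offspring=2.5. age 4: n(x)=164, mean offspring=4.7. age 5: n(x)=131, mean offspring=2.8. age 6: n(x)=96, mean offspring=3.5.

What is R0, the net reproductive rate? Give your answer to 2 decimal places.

lx = nx/n0 = nx/500: 1, 0.704, 0.578, 0.438, 0.328, 0.262, 0.192
lx·mx by age: 0, 0.9152, 0.7514, 1.095, 1.5416, 0.7336, 0.672
R0 = Σ lx·mx = 5.7088 → 5.71

5.71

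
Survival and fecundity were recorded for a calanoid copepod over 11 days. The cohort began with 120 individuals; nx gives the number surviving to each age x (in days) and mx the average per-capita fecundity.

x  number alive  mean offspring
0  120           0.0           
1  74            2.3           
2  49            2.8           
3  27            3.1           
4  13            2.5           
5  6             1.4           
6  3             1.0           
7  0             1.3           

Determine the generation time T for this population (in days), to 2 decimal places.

2.04

lx = nx/n0 = nx/120: 1, 0.61667…, 0.40833…, 0.225, 0.10833…, 0.05, 0.025, 0
lx·mx: 0, 1.418333…, 1.143333…, 0.6975, 0.270833…, 0.07, 0.025, 0 → R0 = 3.625…
x·lx·mx: 0, 1.418333…, 2.286667…, 2.0925, 1.083333…, 0.35, 0.15, 0 → Σ = 7.380833…
T = 7.380833… / 3.625… = 2.036092… → 2.04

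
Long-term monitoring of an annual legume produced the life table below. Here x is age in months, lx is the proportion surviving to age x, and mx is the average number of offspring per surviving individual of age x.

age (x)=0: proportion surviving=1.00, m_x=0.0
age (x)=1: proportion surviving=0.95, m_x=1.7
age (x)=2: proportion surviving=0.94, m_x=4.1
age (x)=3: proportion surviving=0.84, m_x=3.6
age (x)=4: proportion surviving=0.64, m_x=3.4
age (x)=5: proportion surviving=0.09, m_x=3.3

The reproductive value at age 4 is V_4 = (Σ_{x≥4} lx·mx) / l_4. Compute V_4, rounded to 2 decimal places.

3.86

lx·mx for x ≥ 4: 2.176, 0.297 → sum = 2.473
V_4 = 2.473 / l_4 = 2.473 / 0.64 = 3.864063… → 3.86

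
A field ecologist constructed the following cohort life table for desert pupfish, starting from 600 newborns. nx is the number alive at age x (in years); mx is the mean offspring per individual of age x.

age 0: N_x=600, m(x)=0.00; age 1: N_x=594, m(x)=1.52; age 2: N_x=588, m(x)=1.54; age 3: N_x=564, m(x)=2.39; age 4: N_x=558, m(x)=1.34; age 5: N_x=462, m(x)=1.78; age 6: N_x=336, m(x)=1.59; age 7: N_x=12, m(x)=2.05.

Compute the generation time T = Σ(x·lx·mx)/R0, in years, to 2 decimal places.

3.26

lx = nx/n0 = nx/600: 1, 0.99, 0.98, 0.94, 0.93, 0.77, 0.56, 0.02
lx·mx: 0, 1.5048, 1.5092, 2.2466, 1.2462, 1.3706, 0.8904, 0.041 → R0 = 8.8088
x·lx·mx: 0, 1.5048, 3.0184, 6.7398, 4.9848, 6.853, 5.3424, 0.287 → Σ = 28.7302
T = 28.7302 / 8.8088 = 3.261534… → 3.26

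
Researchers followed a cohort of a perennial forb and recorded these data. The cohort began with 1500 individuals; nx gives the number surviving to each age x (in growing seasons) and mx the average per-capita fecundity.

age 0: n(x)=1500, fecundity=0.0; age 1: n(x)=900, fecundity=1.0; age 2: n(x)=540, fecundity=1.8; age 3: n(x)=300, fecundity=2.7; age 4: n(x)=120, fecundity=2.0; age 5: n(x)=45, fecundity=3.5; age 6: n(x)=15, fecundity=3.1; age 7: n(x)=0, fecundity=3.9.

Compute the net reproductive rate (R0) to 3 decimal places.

2.084

lx = nx/n0 = nx/1500: 1, 0.6, 0.36, 0.2, 0.08, 0.03, 0.01, 0
lx·mx by age: 0, 0.6, 0.648, 0.54, 0.16, 0.105, 0.031, 0
R0 = Σ lx·mx = 2.084 → 2.084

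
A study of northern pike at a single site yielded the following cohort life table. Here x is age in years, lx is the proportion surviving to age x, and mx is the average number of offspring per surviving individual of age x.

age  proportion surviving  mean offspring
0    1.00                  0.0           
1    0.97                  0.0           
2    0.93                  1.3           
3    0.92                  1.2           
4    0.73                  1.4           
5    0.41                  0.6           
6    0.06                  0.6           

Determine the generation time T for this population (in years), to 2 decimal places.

lx·mx: 0, 0, 1.209, 1.104, 1.022, 0.246, 0.036 → R0 = 3.617
x·lx·mx: 0, 0, 2.418, 3.312, 4.088, 1.23, 0.216 → Σ = 11.264
T = 11.264 / 3.617 = 3.114183… → 3.11

3.11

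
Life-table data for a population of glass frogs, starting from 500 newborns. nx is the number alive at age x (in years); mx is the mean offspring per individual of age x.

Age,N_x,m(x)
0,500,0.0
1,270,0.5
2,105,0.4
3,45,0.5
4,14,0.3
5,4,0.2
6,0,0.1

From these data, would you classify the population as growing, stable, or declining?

lx = nx/n0 = nx/500: 1, 0.54, 0.21, 0.09, 0.028, 0.008, 0
R0 = Σ lx·mx = 0 + 0.27 + 0.084 + 0.045 + 0.0084 + 0.0016 + 0 = 0.409
R0 < 1, so the population is declining.

declining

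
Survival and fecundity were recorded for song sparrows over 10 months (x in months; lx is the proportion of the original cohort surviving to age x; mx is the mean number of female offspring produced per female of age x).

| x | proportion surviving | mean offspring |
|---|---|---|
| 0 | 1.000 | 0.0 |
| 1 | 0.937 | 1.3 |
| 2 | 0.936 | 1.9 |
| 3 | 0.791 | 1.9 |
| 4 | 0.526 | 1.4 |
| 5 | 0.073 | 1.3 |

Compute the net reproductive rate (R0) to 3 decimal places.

5.331

lx·mx by age: 0, 1.2181, 1.7784, 1.5029, 0.7364, 0.0949
R0 = Σ lx·mx = 5.3307 → 5.331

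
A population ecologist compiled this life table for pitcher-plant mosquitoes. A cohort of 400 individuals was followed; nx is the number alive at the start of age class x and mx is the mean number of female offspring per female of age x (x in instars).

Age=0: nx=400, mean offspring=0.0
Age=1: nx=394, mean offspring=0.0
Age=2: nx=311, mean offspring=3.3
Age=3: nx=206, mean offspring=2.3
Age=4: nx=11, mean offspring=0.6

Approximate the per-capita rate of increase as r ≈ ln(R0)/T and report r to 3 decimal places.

lx = nx/n0 = nx/400: 1, 0.985, 0.7775, 0.515, 0.0275
R0 = Σ lx·mx = 0 + 0 + 2.56575 + 1.1845 + 0.0165 = 3.76675
Σ x·lx·mx = 8.751; T = 8.751/3.76675 = 2.32322…
r ≈ ln(R0)/T = ln(3.76675)/2.32322… = 0.57085… → 0.571

0.571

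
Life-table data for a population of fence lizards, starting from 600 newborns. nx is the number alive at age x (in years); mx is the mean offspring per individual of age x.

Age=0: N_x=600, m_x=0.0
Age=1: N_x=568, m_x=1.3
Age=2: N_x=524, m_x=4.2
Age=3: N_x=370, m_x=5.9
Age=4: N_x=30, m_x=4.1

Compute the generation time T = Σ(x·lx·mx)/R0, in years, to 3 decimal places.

2.322

lx = nx/n0 = nx/600: 1, 0.94667…, 0.87333…, 0.61667…, 0.05
lx·mx: 0, 1.230667…, 3.668…, 3.638333…, 0.205 → R0 = 8.742…
x·lx·mx: 0, 1.230667…, 7.336…, 10.915…, 0.82 → Σ = 20.301667…
T = 20.301667… / 8.742… = 2.322314… → 2.322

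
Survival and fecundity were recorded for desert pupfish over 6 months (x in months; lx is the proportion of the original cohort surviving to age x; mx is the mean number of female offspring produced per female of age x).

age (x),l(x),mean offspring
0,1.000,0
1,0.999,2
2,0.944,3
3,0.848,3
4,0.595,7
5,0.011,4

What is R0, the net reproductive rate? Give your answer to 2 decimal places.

11.58

lx·mx by age: 0, 1.998, 2.832, 2.544, 4.165, 0.044
R0 = Σ lx·mx = 11.583 → 11.58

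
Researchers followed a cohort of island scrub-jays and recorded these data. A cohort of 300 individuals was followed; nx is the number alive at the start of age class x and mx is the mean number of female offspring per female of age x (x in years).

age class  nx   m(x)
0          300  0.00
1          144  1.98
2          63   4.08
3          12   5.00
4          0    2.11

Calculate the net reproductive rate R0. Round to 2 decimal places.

2.01

lx = nx/n0 = nx/300: 1, 0.48, 0.21, 0.04, 0
lx·mx by age: 0, 0.9504, 0.8568, 0.2, 0
R0 = Σ lx·mx = 2.0072 → 2.01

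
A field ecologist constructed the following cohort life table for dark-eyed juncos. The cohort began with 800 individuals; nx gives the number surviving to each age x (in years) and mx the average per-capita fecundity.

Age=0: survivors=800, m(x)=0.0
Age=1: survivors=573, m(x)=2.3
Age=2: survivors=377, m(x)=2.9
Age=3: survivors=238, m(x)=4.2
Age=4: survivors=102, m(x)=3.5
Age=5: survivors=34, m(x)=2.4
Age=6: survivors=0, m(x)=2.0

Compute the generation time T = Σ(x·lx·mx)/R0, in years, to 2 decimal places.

2.17

lx = nx/n0 = nx/800: 1, 0.71625, 0.47125, 0.2975, 0.1275, 0.0425, 0
lx·mx: 0, 1.647375, 1.366625, 1.2495, 0.44625, 0.102, 0 → R0 = 4.81175
x·lx·mx: 0, 1.647375, 2.73325, 3.7485, 1.785, 0.51, 0 → Σ = 10.424125
T = 10.424125 / 4.81175 = 2.16639… → 2.17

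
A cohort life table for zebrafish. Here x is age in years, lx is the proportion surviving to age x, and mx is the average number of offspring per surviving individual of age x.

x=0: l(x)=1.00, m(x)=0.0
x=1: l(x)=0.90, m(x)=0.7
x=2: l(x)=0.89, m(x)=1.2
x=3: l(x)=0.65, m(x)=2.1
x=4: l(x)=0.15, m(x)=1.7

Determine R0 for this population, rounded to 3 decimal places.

3.318

lx·mx by age: 0, 0.63, 1.068, 1.365, 0.255
R0 = Σ lx·mx = 3.318 → 3.318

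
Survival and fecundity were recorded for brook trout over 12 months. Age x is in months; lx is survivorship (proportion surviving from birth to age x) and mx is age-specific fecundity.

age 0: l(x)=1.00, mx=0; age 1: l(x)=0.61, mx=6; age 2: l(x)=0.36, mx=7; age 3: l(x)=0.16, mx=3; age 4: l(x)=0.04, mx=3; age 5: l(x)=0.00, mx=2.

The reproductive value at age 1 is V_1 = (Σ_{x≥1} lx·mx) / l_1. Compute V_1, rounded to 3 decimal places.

11.115

lx·mx for x ≥ 1: 3.66, 2.52, 0.48, 0.12, 0 → sum = 6.78
V_1 = 6.78 / l_1 = 6.78 / 0.61 = 11.114754… → 11.115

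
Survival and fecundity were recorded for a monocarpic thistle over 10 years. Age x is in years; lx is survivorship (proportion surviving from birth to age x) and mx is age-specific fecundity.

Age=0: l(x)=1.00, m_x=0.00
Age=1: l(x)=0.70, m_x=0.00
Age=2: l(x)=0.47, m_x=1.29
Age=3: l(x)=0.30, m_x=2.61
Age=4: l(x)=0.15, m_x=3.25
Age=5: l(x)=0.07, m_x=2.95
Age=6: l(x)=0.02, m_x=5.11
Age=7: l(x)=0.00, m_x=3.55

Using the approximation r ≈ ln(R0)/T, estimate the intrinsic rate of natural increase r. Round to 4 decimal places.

0.2387

R0 = Σ lx·mx = 0 + 0 + 0.6063 + 0.783 + 0.4875 + 0.2065 + 0.1022 + 0 = 2.1855
Σ x·lx·mx = 7.1573; T = 7.1573/2.1855 = 3.2749…
r ≈ ln(R0)/T = ln(2.1855)/3.2749… = 0.238738… → 0.2387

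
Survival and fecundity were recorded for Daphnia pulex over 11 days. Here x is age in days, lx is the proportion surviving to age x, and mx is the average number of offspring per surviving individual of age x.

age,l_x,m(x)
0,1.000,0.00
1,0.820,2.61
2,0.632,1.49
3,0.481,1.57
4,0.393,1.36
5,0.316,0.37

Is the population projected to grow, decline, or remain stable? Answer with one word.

growing

R0 = Σ lx·mx = 0 + 2.1402 + 0.94168 + 0.75517 + 0.53448 + 0.11692 = 4.48845
R0 > 1, so the population is growing.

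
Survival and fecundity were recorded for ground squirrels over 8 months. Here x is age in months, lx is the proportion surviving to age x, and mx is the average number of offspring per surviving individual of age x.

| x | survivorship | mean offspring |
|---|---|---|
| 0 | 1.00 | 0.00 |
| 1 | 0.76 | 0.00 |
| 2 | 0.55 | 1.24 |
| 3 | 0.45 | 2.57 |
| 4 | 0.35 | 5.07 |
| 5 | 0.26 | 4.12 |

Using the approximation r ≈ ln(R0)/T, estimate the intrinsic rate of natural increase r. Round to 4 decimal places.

R0 = Σ lx·mx = 0 + 0 + 0.682 + 1.1565 + 1.7745 + 1.0712 = 4.6842
Σ x·lx·mx = 17.2875; T = 17.2875/4.6842 = 3.6906…
r ≈ ln(R0)/T = ln(4.6842)/3.6906… = 0.418413… → 0.4184

0.4184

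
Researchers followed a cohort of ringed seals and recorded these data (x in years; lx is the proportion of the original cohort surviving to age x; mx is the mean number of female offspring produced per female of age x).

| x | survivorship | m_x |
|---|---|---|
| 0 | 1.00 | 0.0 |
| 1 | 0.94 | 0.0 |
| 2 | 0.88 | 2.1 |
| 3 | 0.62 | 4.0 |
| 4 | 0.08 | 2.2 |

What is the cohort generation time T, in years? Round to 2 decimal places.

lx·mx: 0, 0, 1.848, 2.48, 0.176 → R0 = 4.504
x·lx·mx: 0, 0, 3.696, 7.44, 0.704 → Σ = 11.84
T = 11.84 / 4.504 = 2.628774… → 2.63

2.63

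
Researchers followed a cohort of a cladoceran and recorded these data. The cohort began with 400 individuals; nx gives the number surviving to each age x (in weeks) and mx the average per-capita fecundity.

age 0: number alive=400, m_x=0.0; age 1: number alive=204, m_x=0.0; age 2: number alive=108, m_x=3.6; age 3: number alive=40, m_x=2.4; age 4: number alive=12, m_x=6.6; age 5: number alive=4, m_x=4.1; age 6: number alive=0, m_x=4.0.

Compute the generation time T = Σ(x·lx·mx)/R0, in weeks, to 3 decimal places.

2.523

lx = nx/n0 = nx/400: 1, 0.51, 0.27, 0.1, 0.03, 0.01, 0
lx·mx: 0, 0, 0.972, 0.24, 0.198, 0.041, 0 → R0 = 1.451
x·lx·mx: 0, 0, 1.944, 0.72, 0.792, 0.205, 0 → Σ = 3.661
T = 3.661 / 1.451 = 2.523088… → 2.523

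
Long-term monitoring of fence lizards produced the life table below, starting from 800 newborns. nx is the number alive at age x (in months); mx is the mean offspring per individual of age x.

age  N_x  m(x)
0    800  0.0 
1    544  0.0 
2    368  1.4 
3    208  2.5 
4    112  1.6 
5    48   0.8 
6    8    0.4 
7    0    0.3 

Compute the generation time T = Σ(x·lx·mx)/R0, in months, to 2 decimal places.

lx = nx/n0 = nx/800: 1, 0.68, 0.46, 0.26, 0.14, 0.06, 0.01, 0
lx·mx: 0, 0, 0.644, 0.65, 0.224, 0.048, 0.004, 0 → R0 = 1.57
x·lx·mx: 0, 0, 1.288, 1.95, 0.896, 0.24, 0.024, 0 → Σ = 4.398
T = 4.398 / 1.57 = 2.801274… → 2.80

2.80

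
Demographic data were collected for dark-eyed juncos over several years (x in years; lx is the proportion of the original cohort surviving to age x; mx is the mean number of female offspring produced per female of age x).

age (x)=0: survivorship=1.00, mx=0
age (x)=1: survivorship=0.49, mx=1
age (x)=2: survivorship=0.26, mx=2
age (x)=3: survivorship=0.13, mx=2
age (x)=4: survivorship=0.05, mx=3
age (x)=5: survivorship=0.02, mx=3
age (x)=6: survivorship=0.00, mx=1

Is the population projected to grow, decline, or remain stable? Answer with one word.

R0 = Σ lx·mx = 0 + 0.49 + 0.52 + 0.26 + 0.15 + 0.06 + 0 = 1.48
R0 > 1, so the population is growing.

growing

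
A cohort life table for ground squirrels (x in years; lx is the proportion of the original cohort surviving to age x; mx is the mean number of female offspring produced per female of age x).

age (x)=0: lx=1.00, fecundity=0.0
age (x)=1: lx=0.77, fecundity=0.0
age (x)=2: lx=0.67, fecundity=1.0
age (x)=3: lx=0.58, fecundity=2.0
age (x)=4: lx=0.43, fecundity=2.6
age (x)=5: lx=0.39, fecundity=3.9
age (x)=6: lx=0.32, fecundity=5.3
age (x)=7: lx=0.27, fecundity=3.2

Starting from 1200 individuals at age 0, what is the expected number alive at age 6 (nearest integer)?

384

Expected survivors = N0 · l_6 = 1200 × 0.32 = 384 → 384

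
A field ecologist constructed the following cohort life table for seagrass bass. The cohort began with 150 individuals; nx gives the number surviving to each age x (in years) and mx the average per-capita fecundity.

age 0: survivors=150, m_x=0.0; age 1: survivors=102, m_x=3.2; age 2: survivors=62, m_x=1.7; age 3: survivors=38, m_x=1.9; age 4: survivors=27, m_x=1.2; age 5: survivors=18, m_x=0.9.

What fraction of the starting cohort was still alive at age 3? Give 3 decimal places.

0.253

l_3 = n_3/n_0 = 38/150 = 0.253333… → 0.253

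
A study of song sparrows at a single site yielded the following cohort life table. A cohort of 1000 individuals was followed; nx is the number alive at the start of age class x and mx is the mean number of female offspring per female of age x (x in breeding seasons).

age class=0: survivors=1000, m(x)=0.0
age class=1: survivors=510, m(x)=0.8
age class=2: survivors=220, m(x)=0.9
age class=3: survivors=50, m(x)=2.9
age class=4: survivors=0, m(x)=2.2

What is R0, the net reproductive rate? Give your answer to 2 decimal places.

0.75

lx = nx/n0 = nx/1000: 1, 0.51, 0.22, 0.05, 0
lx·mx by age: 0, 0.408, 0.198, 0.145, 0
R0 = Σ lx·mx = 0.751 → 0.75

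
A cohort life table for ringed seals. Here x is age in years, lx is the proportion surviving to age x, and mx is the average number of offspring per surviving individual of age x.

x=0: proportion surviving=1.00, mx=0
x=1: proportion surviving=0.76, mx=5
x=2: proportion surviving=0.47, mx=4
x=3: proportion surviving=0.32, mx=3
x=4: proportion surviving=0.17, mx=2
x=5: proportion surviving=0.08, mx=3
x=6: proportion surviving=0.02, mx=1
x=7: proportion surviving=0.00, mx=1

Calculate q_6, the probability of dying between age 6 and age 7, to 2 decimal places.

1.00

q_6 = (l_6 − l_7) / l_6 = (0.02 − 0) / 0.02
     = 0.02 / 0.02 = 1 → 1.00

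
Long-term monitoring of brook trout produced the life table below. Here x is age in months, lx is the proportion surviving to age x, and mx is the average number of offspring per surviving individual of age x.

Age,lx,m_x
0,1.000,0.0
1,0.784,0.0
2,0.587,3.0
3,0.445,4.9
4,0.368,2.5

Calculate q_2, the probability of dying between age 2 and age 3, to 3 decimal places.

q_2 = (l_2 − l_3) / l_2 = (0.587 − 0.445) / 0.587
     = 0.142 / 0.587 = 0.241908… → 0.242

0.242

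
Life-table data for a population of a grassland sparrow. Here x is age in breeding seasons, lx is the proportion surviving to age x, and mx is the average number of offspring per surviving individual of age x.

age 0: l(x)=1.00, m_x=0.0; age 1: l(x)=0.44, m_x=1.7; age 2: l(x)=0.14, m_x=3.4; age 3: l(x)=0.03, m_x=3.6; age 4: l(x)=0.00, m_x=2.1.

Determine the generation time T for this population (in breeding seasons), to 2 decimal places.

lx·mx: 0, 0.748, 0.476, 0.108, 0 → R0 = 1.332
x·lx·mx: 0, 0.748, 0.952, 0.324, 0 → Σ = 2.024
T = 2.024 / 1.332 = 1.51952… → 1.52

1.52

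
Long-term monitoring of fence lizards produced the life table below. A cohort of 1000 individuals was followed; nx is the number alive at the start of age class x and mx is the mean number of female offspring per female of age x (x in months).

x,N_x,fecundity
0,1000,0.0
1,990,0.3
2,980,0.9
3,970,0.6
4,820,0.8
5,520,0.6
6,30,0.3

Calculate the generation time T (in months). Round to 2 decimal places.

lx = nx/n0 = nx/1000: 1, 0.99, 0.98, 0.97, 0.82, 0.52, 0.03
lx·mx: 0, 0.297, 0.882, 0.582, 0.656, 0.312, 0.009 → R0 = 2.738
x·lx·mx: 0, 0.297, 1.764, 1.746, 2.624, 1.56, 0.054 → Σ = 8.045
T = 8.045 / 2.738 = 2.938276… → 2.94

2.94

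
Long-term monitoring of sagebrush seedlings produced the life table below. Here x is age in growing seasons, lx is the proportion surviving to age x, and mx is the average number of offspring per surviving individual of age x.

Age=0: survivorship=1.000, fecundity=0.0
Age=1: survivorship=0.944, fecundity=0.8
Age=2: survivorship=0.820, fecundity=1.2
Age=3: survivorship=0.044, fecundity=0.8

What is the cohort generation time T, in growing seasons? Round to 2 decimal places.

lx·mx: 0, 0.7552, 0.984, 0.0352 → R0 = 1.7744
x·lx·mx: 0, 0.7552, 1.968, 0.1056 → Σ = 2.8288
T = 2.8288 / 1.7744 = 1.594229… → 1.59

1.59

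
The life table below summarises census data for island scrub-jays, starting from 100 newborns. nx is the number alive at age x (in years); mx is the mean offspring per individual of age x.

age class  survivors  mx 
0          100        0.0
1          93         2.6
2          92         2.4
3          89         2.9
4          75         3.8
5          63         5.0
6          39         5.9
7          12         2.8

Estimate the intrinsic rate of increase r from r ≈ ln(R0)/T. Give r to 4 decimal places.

lx = nx/n0 = nx/100: 1, 0.93, 0.92, 0.89, 0.75, 0.63, 0.39, 0.12
R0 = Σ lx·mx = 0 + 2.418 + 2.208 + 2.581 + 2.85 + 3.15 + 2.301 + 0.336 = 15.844
Σ x·lx·mx = 57.885; T = 57.885/15.844 = 3.65343…
r ≈ ln(R0)/T = ln(15.844)/3.65343… = 0.756218… → 0.7562

0.7562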